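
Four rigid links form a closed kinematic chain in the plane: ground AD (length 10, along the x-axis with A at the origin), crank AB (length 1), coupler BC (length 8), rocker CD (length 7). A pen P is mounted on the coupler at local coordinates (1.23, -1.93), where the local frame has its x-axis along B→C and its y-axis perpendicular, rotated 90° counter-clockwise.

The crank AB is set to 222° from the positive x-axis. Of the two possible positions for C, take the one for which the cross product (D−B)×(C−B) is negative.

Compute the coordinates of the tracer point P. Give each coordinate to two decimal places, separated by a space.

-0.92 -2.95

A=(0,0), D=(10.00,0)
B = A + 1.00·(cos222°, sin222°) = (-0.7431, -0.6691)
|BD| = 10.7640
circle(B,8.00) ∩ circle(D,7.00): a=6.0788, h=5.2008
  candidates: C₊=(5.0005,4.8995) cross=55.982; C₋=(5.6472,-5.4820) cross=-55.982
  mode - wants cross < 0 → take C=(5.6472,-5.4820) (cross=-55.982)
ex = (C−B)/|BC| = (0.7988,-0.6016); ey = (0.6016,0.7988)
P = B + 1.23·ex + -1.93·ey = (-0.9218,-2.9508)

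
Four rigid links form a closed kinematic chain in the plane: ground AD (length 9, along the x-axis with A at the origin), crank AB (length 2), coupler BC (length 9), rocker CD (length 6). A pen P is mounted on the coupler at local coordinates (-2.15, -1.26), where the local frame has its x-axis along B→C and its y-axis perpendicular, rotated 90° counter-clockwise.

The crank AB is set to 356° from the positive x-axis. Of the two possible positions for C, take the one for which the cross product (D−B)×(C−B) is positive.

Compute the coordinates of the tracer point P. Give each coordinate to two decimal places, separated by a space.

A=(0,0), D=(9.00,0)
B = A + 2.00·(cos356°, sin356°) = (1.9951, -0.1395)
|BD| = 7.0063
circle(B,9.00) ∩ circle(D,6.00): a=6.7145, h=5.9929
  candidates: C₊=(8.5890,5.9859) cross=41.988; C₋=(8.8277,-5.9975) cross=-41.988
  mode + wants cross > 0 → take C=(8.5890,5.9859) (cross=41.988)
ex = (C−B)/|BC| = (0.7327,0.6806); ey = (-0.6806,0.7327)
P = B + -2.15·ex + -1.26·ey = (1.2775,-2.5260)

1.28 -2.53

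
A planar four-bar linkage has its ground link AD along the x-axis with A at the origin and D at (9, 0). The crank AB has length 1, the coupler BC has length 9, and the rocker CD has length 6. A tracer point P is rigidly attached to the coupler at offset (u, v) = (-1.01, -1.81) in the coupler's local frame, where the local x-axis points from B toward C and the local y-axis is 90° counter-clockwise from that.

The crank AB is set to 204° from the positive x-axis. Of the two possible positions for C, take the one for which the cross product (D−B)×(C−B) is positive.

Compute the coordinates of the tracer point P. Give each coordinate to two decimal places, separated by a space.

-0.56 -2.45

A=(0,0), D=(9.00,0)
B = A + 1.00·(cos204°, sin204°) = (-0.9135, -0.4067)
|BD| = 9.9219
circle(B,9.00) ∩ circle(D,6.00): a=7.2287, h=5.3616
  candidates: C₊=(6.0892,5.2467) cross=53.197; C₋=(6.5288,-5.4675) cross=-53.197
  mode + wants cross > 0 → take C=(6.0892,5.2467) (cross=53.197)
ex = (C−B)/|BC| = (0.7781,0.6282); ey = (-0.6282,0.7781)
P = B + -1.01·ex + -1.81·ey = (-0.5625,-2.4495)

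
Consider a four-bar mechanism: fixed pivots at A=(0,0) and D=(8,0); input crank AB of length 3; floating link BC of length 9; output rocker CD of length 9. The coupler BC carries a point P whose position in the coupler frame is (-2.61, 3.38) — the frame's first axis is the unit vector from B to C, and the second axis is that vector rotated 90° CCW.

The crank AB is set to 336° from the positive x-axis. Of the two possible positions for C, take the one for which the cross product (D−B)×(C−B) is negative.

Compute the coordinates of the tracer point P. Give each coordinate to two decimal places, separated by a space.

A=(0,0), D=(8.00,0)
B = A + 3.00·(cos336°, sin336°) = (2.7406, -1.2202)
|BD| = 5.3991
circle(B,9.00) ∩ circle(D,9.00): a=2.6995, h=8.5856
  candidates: C₊=(3.4299,7.7534) cross=46.354; C₋=(7.3107,-8.9736) cross=-46.354
  mode - wants cross < 0 → take C=(7.3107,-8.9736) (cross=-46.354)
ex = (C−B)/|BC| = (0.5078,-0.8615); ey = (0.8615,0.5078)
P = B + -2.61·ex + 3.38·ey = (4.3271,2.7446)

4.33 2.74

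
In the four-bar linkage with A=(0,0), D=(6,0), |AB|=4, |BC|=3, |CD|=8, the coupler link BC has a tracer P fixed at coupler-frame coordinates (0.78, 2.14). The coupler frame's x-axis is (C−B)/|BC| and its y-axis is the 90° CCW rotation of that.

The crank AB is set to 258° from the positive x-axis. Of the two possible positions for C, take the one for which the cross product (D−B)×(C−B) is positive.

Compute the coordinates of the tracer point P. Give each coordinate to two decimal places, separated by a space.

-3.11 -3.96

A=(0,0), D=(6.00,0)
B = A + 4.00·(cos258°, sin258°) = (-0.8316, -3.9126)
|BD| = 7.8727
circle(B,3.00) ∩ circle(D,8.00): a=0.4433, h=2.9671
  candidates: C₊=(-1.9216,-1.1176) cross=23.359; C₋=(1.0276,-6.2670) cross=-23.359
  mode + wants cross > 0 → take C=(-1.9216,-1.1176) (cross=23.359)
ex = (C−B)/|BC| = (-0.3633,0.9317); ey = (-0.9317,-0.3633)
P = B + 0.78·ex + 2.14·ey = (-3.1088,-3.9634)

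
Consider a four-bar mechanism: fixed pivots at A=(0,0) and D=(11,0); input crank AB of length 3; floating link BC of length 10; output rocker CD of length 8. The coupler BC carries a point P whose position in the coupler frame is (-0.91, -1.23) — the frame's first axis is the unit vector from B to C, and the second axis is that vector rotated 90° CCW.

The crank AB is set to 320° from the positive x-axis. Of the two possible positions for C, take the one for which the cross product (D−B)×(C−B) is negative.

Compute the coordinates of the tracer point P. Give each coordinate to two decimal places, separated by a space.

A=(0,0), D=(11.00,0)
B = A + 3.00·(cos320°, sin320°) = (2.2981, -1.9284)
|BD| = 8.9130
circle(B,10.00) ∩ circle(D,8.00): a=6.4760, h=7.6198
  candidates: C₊=(6.9722,6.9121) cross=67.915; C₋=(10.2693,-7.9666) cross=-67.915
  mode - wants cross < 0 → take C=(10.2693,-7.9666) (cross=-67.915)
ex = (C−B)/|BC| = (0.7971,-0.6038); ey = (0.6038,0.7971)
P = B + -0.91·ex + -1.23·ey = (0.8301,-2.3593)

0.83 -2.36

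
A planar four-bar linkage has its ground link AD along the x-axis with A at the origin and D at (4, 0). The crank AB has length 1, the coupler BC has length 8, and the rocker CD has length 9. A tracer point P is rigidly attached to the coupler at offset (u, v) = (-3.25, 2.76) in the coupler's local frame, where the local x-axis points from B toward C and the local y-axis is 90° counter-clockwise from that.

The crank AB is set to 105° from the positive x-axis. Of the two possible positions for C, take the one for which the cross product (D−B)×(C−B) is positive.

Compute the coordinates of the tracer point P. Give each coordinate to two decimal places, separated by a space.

A=(0,0), D=(4.00,0)
B = A + 1.00·(cos105°, sin105°) = (-0.2588, 0.9659)
|BD| = 4.3670
circle(B,8.00) ∩ circle(D,9.00): a=0.2371, h=7.9965
  candidates: C₊=(1.7411,8.7119) cross=34.921; C₋=(-1.7964,-6.8849) cross=-34.921
  mode + wants cross > 0 → take C=(1.7411,8.7119) (cross=34.921)
ex = (C−B)/|BC| = (0.2500,0.9682); ey = (-0.9682,0.2500)
P = B + -3.25·ex + 2.76·ey = (-3.7437,-1.4909)

-3.74 -1.49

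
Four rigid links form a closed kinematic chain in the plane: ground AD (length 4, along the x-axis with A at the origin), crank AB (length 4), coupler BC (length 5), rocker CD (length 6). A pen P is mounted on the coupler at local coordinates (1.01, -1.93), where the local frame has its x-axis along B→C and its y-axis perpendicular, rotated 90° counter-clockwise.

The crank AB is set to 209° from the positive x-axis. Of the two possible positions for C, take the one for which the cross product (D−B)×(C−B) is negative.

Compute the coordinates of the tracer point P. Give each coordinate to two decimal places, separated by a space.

A=(0,0), D=(4.00,0)
B = A + 4.00·(cos209°, sin209°) = (-3.4985, -1.9392)
|BD| = 7.7452
circle(B,5.00) ∩ circle(D,6.00): a=3.1625, h=3.8728
  candidates: C₊=(-1.4064,2.6020) cross=29.996; C₋=(0.5329,-4.8969) cross=-29.996
  mode - wants cross < 0 → take C=(0.5329,-4.8969) (cross=-29.996)
ex = (C−B)/|BC| = (0.8063,-0.5915); ey = (0.5915,0.8063)
P = B + 1.01·ex + -1.93·ey = (-3.8258,-4.0928)

-3.83 -4.09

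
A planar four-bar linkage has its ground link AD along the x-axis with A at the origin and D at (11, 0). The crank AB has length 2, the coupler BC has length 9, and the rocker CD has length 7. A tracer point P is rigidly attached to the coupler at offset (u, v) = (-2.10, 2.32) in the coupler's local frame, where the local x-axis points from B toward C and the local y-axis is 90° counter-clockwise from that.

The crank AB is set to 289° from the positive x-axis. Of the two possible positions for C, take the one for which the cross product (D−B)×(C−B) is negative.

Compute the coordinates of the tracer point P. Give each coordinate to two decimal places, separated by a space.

A=(0,0), D=(11.00,0)
B = A + 2.00·(cos289°, sin289°) = (0.6511, -1.8910)
|BD| = 10.5202
circle(B,9.00) ∩ circle(D,7.00): a=6.7810, h=5.9176
  candidates: C₊=(6.2580,5.1491) cross=62.255; C₋=(8.3854,-6.4934) cross=-62.255
  mode - wants cross < 0 → take C=(8.3854,-6.4934) (cross=-62.255)
ex = (C−B)/|BC| = (0.8594,-0.5114); ey = (0.5114,0.8594)
P = B + -2.10·ex + 2.32·ey = (0.0329,1.1766)

0.03 1.18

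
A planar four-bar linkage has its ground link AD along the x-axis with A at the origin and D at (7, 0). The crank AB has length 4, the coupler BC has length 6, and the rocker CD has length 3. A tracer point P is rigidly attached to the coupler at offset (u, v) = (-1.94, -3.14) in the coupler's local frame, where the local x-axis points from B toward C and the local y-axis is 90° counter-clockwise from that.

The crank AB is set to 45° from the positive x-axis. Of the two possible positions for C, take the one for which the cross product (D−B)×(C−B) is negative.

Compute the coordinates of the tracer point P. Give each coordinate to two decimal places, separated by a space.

A=(0,0), D=(7.00,0)
B = A + 4.00·(cos45°, sin45°) = (2.8284, 2.8284)
|BD| = 5.0400
circle(B,6.00) ∩ circle(D,3.00): a=5.1986, h=2.9958
  candidates: C₊=(8.8124,2.3906) cross=15.099; C₋=(5.4500,-2.5686) cross=-15.099
  mode - wants cross < 0 → take C=(5.4500,-2.5686) (cross=-15.099)
ex = (C−B)/|BC| = (0.4369,-0.8995); ey = (0.8995,0.4369)
P = B + -1.94·ex + -3.14·ey = (-0.8436,3.2015)

-0.84 3.20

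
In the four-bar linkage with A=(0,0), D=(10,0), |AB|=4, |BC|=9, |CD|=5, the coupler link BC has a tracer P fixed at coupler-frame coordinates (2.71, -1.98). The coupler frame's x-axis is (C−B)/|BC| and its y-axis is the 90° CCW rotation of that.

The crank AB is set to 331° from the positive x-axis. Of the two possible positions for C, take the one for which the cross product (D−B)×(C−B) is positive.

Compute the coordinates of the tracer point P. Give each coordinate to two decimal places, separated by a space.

6.76 -1.14

A=(0,0), D=(10.00,0)
B = A + 4.00·(cos331°, sin331°) = (3.4985, -1.9392)
|BD| = 6.7846
circle(B,9.00) ∩ circle(D,5.00): a=7.5193, h=4.9457
  candidates: C₊=(9.2904,4.9494) cross=33.555; C₋=(12.1177,-4.5294) cross=-33.555
  mode + wants cross > 0 → take C=(9.2904,4.9494) (cross=33.555)
ex = (C−B)/|BC| = (0.6436,0.7654); ey = (-0.7654,0.6436)
P = B + 2.71·ex + -1.98·ey = (6.7580,-1.1392)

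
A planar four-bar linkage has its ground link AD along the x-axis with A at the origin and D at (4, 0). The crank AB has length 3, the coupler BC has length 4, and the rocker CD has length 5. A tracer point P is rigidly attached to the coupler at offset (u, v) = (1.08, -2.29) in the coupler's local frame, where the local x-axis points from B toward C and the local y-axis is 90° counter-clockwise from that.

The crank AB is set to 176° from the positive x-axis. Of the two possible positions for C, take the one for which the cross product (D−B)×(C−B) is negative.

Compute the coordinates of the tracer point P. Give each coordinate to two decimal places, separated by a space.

A=(0,0), D=(4.00,0)
B = A + 3.00·(cos176°, sin176°) = (-2.9927, 0.2093)
|BD| = 6.9958
circle(B,4.00) ∩ circle(D,5.00): a=2.8547, h=2.8019
  candidates: C₊=(-0.0555,2.9246) cross=19.602; C₋=(-0.2231,-2.6768) cross=-19.602
  mode - wants cross < 0 → take C=(-0.2231,-2.6768) (cross=-19.602)
ex = (C−B)/|BC| = (0.6924,-0.7215); ey = (0.7215,0.6924)
P = B + 1.08·ex + -2.29·ey = (-3.8972,-2.1556)

-3.90 -2.16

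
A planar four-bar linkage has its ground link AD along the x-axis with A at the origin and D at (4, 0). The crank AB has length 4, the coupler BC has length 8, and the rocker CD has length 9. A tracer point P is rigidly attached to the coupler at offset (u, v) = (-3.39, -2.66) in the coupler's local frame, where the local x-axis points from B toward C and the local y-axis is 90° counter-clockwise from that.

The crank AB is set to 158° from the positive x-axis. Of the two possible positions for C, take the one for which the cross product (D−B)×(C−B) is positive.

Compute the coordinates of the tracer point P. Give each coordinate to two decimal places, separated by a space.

A=(0,0), D=(4.00,0)
B = A + 4.00·(cos158°, sin158°) = (-3.7087, 1.4984)
|BD| = 7.8530
circle(B,8.00) ∩ circle(D,9.00): a=2.8441, h=7.4774
  candidates: C₊=(0.5099,8.2957) cross=58.720; C₋=(-2.3436,-6.3842) cross=-58.720
  mode + wants cross > 0 → take C=(0.5099,8.2957) (cross=58.720)
ex = (C−B)/|BC| = (0.5273,0.8497); ey = (-0.8497,0.5273)
P = B + -3.39·ex + -2.66·ey = (-3.2363,-2.7846)

-3.24 -2.78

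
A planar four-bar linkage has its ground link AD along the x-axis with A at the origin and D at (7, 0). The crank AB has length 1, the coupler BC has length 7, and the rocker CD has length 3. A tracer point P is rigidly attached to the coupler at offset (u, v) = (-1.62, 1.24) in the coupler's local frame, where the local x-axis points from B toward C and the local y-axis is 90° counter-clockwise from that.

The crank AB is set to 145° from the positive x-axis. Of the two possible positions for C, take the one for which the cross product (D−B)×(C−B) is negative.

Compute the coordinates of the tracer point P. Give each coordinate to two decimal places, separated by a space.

-1.71 2.41

A=(0,0), D=(7.00,0)
B = A + 1.00·(cos145°, sin145°) = (-0.8192, 0.5736)
|BD| = 7.8402
circle(B,7.00) ∩ circle(D,3.00): a=6.4710, h=2.6694
  candidates: C₊=(5.8298,2.7624) cross=20.928; C₋=(5.4393,-2.5621) cross=-20.928
  mode - wants cross < 0 → take C=(5.4393,-2.5621) (cross=-20.928)
ex = (C−B)/|BC| = (0.8941,-0.4479); ey = (0.4479,0.8941)
P = B + -1.62·ex + 1.24·ey = (-1.7121,2.4079)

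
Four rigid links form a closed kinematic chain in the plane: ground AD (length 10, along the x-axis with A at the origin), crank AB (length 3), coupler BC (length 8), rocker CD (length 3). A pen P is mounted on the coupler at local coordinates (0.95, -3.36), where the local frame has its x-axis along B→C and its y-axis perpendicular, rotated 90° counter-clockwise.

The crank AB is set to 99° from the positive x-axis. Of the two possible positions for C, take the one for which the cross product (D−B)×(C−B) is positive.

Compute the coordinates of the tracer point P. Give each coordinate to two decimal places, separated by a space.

-0.16 -0.51

A=(0,0), D=(10.00,0)
B = A + 3.00·(cos99°, sin99°) = (-0.4693, 2.9631)
|BD| = 10.8805
circle(B,8.00) ∩ circle(D,3.00): a=7.9677, h=0.7180
  candidates: C₊=(7.3928,1.4841) cross=7.812; C₋=(7.0017,0.1024) cross=-7.812
  mode + wants cross > 0 → take C=(7.3928,1.4841) (cross=7.812)
ex = (C−B)/|BC| = (0.9828,-0.1849); ey = (0.1849,0.9828)
P = B + 0.95·ex + -3.36·ey = (-0.1569,-0.5146)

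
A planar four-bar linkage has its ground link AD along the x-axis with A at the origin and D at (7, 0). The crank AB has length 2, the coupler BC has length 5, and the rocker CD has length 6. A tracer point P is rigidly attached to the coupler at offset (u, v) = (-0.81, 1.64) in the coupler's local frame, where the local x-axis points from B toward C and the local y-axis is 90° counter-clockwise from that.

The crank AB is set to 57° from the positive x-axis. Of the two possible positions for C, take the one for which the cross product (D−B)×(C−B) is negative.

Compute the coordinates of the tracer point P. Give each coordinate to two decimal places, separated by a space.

A=(0,0), D=(7.00,0)
B = A + 2.00·(cos57°, sin57°) = (1.0893, 1.6773)
|BD| = 6.1441
circle(B,5.00) ∩ circle(D,6.00): a=2.1769, h=4.5012
  candidates: C₊=(4.4123,5.4133) cross=27.656; C₋=(1.9546,-3.2472) cross=-27.656
  mode - wants cross < 0 → take C=(1.9546,-3.2472) (cross=-27.656)
ex = (C−B)/|BC| = (0.1731,-0.9849); ey = (0.9849,0.1731)
P = B + -0.81·ex + 1.64·ey = (2.5643,2.7590)

2.56 2.76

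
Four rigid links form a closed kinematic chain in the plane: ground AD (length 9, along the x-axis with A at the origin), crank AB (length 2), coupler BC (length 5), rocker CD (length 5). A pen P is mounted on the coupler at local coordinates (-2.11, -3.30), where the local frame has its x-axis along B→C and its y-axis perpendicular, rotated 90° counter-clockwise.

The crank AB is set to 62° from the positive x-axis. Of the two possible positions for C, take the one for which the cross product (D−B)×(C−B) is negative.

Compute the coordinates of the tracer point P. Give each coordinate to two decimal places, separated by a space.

-2.91 1.04

A=(0,0), D=(9.00,0)
B = A + 2.00·(cos62°, sin62°) = (0.9389, 1.7659)
|BD| = 8.2522
circle(B,5.00) ∩ circle(D,5.00): a=4.1261, h=2.8240
  candidates: C₊=(5.5738,3.6416) cross=23.305; C₋=(4.3652,-1.8757) cross=-23.305
  mode - wants cross < 0 → take C=(4.3652,-1.8757) (cross=-23.305)
ex = (C−B)/|BC| = (0.6852,-0.7283); ey = (0.7283,0.6852)
P = B + -2.11·ex + -3.30·ey = (-2.9104,1.0413)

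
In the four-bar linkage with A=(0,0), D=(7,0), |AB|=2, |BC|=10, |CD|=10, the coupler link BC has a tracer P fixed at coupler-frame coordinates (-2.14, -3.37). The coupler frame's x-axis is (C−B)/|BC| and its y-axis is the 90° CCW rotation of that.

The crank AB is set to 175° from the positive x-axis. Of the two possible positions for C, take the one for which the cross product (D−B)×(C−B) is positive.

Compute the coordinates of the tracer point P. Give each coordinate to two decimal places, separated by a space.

-0.01 -3.29

A=(0,0), D=(7.00,0)
B = A + 2.00·(cos175°, sin175°) = (-1.9924, 0.1743)
|BD| = 8.9941
circle(B,10.00) ∩ circle(D,10.00): a=4.4970, h=8.9318
  candidates: C₊=(2.6769,9.0173) cross=80.333; C₋=(2.3307,-8.8429) cross=-80.333
  mode + wants cross > 0 → take C=(2.6769,9.0173) (cross=80.333)
ex = (C−B)/|BC| = (0.4669,0.8843); ey = (-0.8843,0.4669)
P = B + -2.14·ex + -3.37·ey = (-0.0115,-3.2916)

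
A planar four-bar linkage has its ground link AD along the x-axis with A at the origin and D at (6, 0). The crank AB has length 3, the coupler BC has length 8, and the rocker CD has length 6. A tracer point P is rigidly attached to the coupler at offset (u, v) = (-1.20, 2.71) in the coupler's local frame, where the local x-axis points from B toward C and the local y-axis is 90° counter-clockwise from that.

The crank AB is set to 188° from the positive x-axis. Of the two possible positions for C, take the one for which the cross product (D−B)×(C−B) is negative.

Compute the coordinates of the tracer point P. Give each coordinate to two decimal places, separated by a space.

-2.24 2.45

A=(0,0), D=(6.00,0)
B = A + 3.00·(cos188°, sin188°) = (-2.9708, -0.4175)
|BD| = 8.9805
circle(B,8.00) ∩ circle(D,6.00): a=6.0492, h=5.2352
  candidates: C₊=(2.8284,5.0933) cross=47.015; C₋=(3.3152,-5.3658) cross=-47.015
  mode - wants cross < 0 → take C=(3.3152,-5.3658) (cross=-47.015)
ex = (C−B)/|BC| = (0.7858,-0.6185); ey = (0.6185,0.7858)
P = B + -1.20·ex + 2.71·ey = (-2.2375,2.4541)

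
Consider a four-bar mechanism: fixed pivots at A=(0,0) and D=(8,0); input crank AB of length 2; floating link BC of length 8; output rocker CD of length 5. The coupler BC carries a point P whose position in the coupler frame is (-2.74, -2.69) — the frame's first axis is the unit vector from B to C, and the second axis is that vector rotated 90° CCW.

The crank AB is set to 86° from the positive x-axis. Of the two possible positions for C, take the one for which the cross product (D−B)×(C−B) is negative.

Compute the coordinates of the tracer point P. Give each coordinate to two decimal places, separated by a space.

A=(0,0), D=(8.00,0)
B = A + 2.00·(cos86°, sin86°) = (0.1395, 1.9951)
|BD| = 8.1097
circle(B,8.00) ∩ circle(D,5.00): a=6.4594, h=4.7198
  candidates: C₊=(7.5615,4.9807) cross=38.276; C₋=(5.2392,-4.1687) cross=-38.276
  mode - wants cross < 0 → take C=(5.2392,-4.1687) (cross=-38.276)
ex = (C−B)/|BC| = (0.6375,-0.7705); ey = (0.7705,0.6375)
P = B + -2.74·ex + -2.69·ey = (-3.6797,2.3915)

-3.68 2.39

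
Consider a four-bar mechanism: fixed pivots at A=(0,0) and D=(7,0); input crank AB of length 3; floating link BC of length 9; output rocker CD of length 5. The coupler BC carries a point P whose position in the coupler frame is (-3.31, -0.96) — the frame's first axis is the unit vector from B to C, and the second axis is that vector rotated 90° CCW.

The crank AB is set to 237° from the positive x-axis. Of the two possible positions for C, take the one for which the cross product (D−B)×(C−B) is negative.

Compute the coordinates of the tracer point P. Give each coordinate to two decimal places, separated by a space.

A=(0,0), D=(7.00,0)
B = A + 3.00·(cos237°, sin237°) = (-1.6339, -2.5160)
|BD| = 8.9930
circle(B,9.00) ∩ circle(D,5.00): a=7.6100, h=4.8049
  candidates: C₊=(4.3279,4.2261) cross=43.211; C₋=(7.0165,-5.0000) cross=-43.211
  mode - wants cross < 0 → take C=(7.0165,-5.0000) (cross=-43.211)
ex = (C−B)/|BC| = (0.9612,-0.2760); ey = (0.2760,0.9612)
P = B + -3.31·ex + -0.96·ey = (-5.0803,-2.5252)

-5.08 -2.53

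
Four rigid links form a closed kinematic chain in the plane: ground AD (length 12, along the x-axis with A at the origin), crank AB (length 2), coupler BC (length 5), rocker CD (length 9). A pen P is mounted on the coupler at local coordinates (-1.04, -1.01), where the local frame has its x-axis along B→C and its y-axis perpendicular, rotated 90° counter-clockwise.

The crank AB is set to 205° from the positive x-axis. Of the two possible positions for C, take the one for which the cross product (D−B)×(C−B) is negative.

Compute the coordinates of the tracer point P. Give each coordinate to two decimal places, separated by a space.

-2.99 -1.70

A=(0,0), D=(12.00,0)
B = A + 2.00·(cos205°, sin205°) = (-1.8126, -0.8452)
|BD| = 13.8385
circle(B,5.00) ∩ circle(D,9.00): a=4.8959, h=1.0151
  candidates: C₊=(3.0121,0.4670) cross=14.047; C₋=(3.1361,-1.5594) cross=-14.047
  mode - wants cross < 0 → take C=(3.1361,-1.5594) (cross=-14.047)
ex = (C−B)/|BC| = (0.9897,-0.1428); ey = (0.1428,0.9897)
P = B + -1.04·ex + -1.01·ey = (-2.9862,-1.6963)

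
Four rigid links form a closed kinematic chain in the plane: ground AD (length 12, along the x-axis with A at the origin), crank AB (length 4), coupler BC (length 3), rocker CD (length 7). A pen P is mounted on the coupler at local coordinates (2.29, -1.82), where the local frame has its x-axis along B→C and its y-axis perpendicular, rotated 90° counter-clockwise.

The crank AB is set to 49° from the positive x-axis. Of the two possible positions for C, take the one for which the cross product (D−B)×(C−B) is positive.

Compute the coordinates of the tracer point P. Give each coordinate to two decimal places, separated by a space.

4.83 1.10

A=(0,0), D=(12.00,0)
B = A + 4.00·(cos49°, sin49°) = (2.6242, 3.0188)
|BD| = 9.8498
circle(B,3.00) ∩ circle(D,7.00): a=2.8944, h=0.7890
  candidates: C₊=(5.6211,2.8827) cross=7.771; C₋=(5.1375,1.3807) cross=-7.771
  mode + wants cross > 0 → take C=(5.6211,2.8827) (cross=7.771)
ex = (C−B)/|BC| = (0.9990,-0.0454); ey = (0.0454,0.9990)
P = B + 2.29·ex + -1.82·ey = (4.8293,1.0968)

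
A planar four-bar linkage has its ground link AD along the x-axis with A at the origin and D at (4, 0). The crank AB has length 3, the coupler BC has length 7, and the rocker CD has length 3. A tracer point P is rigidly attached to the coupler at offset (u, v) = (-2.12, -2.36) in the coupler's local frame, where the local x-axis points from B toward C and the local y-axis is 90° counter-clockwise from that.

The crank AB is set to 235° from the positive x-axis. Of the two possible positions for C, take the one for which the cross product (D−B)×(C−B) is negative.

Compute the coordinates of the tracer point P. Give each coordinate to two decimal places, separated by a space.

-3.93 -4.74

A=(0,0), D=(4.00,0)
B = A + 3.00·(cos235°, sin235°) = (-1.7207, -2.4575)
|BD| = 6.2262
circle(B,7.00) ∩ circle(D,3.00): a=6.3253, h=2.9984
  candidates: C₊=(2.9076,2.7941) cross=18.668; C₋=(5.2745,-2.7158) cross=-18.668
  mode - wants cross < 0 → take C=(5.2745,-2.7158) (cross=-18.668)
ex = (C−B)/|BC| = (0.9993,-0.0369); ey = (0.0369,0.9993)
P = B + -2.12·ex + -2.36·ey = (-3.9264,-4.7376)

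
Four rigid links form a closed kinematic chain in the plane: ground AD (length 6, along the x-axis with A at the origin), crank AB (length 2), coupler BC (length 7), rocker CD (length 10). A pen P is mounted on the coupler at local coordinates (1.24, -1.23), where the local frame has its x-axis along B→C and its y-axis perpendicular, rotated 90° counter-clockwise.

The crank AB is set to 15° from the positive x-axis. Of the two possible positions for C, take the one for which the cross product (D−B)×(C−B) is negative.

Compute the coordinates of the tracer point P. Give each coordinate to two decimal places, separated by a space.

0.19 0.47

A=(0,0), D=(6.00,0)
B = A + 2.00·(cos15°, sin15°) = (1.9319, 0.5176)
|BD| = 4.1009
circle(B,7.00) ∩ circle(D,10.00): a=-4.1676, h=5.6242
  candidates: C₊=(-1.4925,6.6229) cross=23.064; C₋=(-2.9123,-4.5355) cross=-23.064
  mode - wants cross < 0 → take C=(-2.9123,-4.5355) (cross=-23.064)
ex = (C−B)/|BC| = (-0.6920,-0.7219); ey = (0.7219,-0.6920)
P = B + 1.24·ex + -1.23·ey = (0.1858,0.4737)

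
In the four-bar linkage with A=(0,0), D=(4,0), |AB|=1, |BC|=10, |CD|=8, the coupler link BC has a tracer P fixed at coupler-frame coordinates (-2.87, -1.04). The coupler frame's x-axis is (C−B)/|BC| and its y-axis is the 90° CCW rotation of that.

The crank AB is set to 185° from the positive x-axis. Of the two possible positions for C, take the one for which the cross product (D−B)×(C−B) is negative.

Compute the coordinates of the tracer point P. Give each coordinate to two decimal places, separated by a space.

A=(0,0), D=(4.00,0)
B = A + 1.00·(cos185°, sin185°) = (-0.9962, -0.0872)
|BD| = 4.9970
circle(B,10.00) ∩ circle(D,8.00): a=6.1007, h=7.9235
  candidates: C₊=(4.9653,7.9415) cross=39.593; C₋=(5.2417,-7.9030) cross=-39.593
  mode - wants cross < 0 → take C=(5.2417,-7.9030) (cross=-39.593)
ex = (C−B)/|BC| = (0.6238,-0.7816); ey = (0.7816,0.6238)
P = B + -2.87·ex + -1.04·ey = (-3.5993,1.5073)

-3.60 1.51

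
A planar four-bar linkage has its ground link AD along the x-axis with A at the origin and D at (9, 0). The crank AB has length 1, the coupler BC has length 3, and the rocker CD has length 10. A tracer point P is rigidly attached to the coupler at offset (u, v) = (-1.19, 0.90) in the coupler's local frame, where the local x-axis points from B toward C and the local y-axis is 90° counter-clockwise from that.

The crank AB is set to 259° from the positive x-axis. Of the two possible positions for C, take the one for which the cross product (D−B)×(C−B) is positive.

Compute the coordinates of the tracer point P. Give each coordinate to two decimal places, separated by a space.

-0.83 -2.33

A=(0,0), D=(9.00,0)
B = A + 1.00·(cos259°, sin259°) = (-0.1908, -0.9816)
|BD| = 9.2431
circle(B,3.00) ∩ circle(D,10.00): a=-0.3011, h=2.9849
  candidates: C₊=(-0.8072,1.9544) cross=27.589; C₋=(-0.1732,-3.9816) cross=-27.589
  mode + wants cross > 0 → take C=(-0.8072,1.9544) (cross=27.589)
ex = (C−B)/|BC| = (-0.2055,0.9787); ey = (-0.9787,-0.2055)
P = B + -1.19·ex + 0.90·ey = (-0.8271,-2.3311)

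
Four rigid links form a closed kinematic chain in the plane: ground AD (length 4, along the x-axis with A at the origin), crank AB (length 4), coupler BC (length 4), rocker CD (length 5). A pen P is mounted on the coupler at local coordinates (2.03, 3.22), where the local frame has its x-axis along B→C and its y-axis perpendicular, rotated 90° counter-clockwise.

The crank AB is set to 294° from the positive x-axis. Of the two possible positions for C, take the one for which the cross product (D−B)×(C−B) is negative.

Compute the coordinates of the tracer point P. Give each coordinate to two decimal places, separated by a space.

4.48 -1.14

A=(0,0), D=(4.00,0)
B = A + 4.00·(cos294°, sin294°) = (1.6269, -3.6542)
|BD| = 4.3571
circle(B,4.00) ∩ circle(D,5.00): a=1.1458, h=3.8324
  candidates: C₊=(-0.9631,-0.6060) cross=16.698; C₋=(5.4651,-4.7805) cross=-16.698
  mode - wants cross < 0 → take C=(5.4651,-4.7805) (cross=-16.698)
ex = (C−B)/|BC| = (0.9595,-0.2816); ey = (0.2816,0.9595)
P = B + 2.03·ex + 3.22·ey = (4.4815,-1.1361)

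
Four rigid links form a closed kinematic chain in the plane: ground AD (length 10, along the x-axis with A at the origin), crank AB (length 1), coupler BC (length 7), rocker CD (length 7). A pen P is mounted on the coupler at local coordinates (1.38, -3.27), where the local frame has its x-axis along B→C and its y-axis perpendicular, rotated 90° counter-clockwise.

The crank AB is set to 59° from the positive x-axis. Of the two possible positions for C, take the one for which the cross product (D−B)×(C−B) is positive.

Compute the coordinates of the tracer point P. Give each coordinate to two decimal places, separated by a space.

3.73 -0.65

A=(0,0), D=(10.00,0)
B = A + 1.00·(cos59°, sin59°) = (0.5150, 0.8572)
|BD| = 9.5236
circle(B,7.00) ∩ circle(D,7.00): a=4.7618, h=5.1308
  candidates: C₊=(5.7193,5.5386) cross=48.864; C₋=(4.7957,-4.6814) cross=-48.864
  mode + wants cross > 0 → take C=(5.7193,5.5386) (cross=48.864)
ex = (C−B)/|BC| = (0.7435,0.6688); ey = (-0.6688,0.7435)
P = B + 1.38·ex + -3.27·ey = (3.7279,-0.6511)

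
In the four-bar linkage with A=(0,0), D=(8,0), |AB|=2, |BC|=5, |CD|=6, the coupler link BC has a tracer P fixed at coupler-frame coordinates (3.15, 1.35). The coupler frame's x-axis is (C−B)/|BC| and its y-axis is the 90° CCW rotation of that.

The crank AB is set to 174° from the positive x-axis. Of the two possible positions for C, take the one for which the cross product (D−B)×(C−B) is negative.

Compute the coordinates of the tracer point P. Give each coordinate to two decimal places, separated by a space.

1.42 -0.10

A=(0,0), D=(8.00,0)
B = A + 2.00·(cos174°, sin174°) = (-1.9890, 0.2091)
|BD| = 9.9912
circle(B,5.00) ∩ circle(D,6.00): a=4.4451, h=2.2893
  candidates: C₊=(2.5030,2.4048) cross=22.873; C₋=(2.4072,-2.1727) cross=-22.873
  mode - wants cross < 0 → take C=(2.4072,-2.1727) (cross=-22.873)
ex = (C−B)/|BC| = (0.8793,-0.4764); ey = (0.4764,0.8793)
P = B + 3.15·ex + 1.35·ey = (1.4237,-0.1045)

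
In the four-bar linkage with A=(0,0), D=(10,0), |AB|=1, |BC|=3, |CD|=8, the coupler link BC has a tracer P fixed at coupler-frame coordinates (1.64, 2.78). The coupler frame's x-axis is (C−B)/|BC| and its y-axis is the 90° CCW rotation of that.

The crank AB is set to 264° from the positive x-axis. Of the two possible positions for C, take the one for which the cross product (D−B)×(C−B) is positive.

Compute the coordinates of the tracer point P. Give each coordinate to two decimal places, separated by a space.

-0.83 2.15

A=(0,0), D=(10.00,0)
B = A + 1.00·(cos264°, sin264°) = (-0.1045, -0.9945)
|BD| = 10.1534
circle(B,3.00) ∩ circle(D,8.00): a=2.3682, h=1.8416
  candidates: C₊=(2.0719,1.0702) cross=18.699; C₋=(2.4327,-2.5953) cross=-18.699
  mode + wants cross > 0 → take C=(2.0719,1.0702) (cross=18.699)
ex = (C−B)/|BC| = (0.7255,0.6882); ey = (-0.6882,0.7255)
P = B + 1.64·ex + 2.78·ey = (-0.8281,2.1510)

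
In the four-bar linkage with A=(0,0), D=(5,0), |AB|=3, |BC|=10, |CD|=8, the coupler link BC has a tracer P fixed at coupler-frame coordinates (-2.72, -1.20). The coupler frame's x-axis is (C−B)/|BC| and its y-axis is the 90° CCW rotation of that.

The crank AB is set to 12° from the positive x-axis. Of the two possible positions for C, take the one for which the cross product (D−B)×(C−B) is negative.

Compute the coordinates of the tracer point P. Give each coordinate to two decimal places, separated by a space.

0.03 1.27

A=(0,0), D=(5.00,0)
B = A + 3.00·(cos12°, sin12°) = (2.9344, 0.6237)
|BD| = 2.1577
circle(B,10.00) ∩ circle(D,8.00): a=9.4211, h=3.3529
  candidates: C₊=(12.9226,1.1101) cross=7.235; C₋=(10.9841,-5.3095) cross=-7.235
  mode - wants cross < 0 → take C=(10.9841,-5.3095) (cross=-7.235)
ex = (C−B)/|BC| = (0.8050,-0.5933); ey = (0.5933,0.8050)
P = B + -2.72·ex + -1.20·ey = (0.0329,1.2716)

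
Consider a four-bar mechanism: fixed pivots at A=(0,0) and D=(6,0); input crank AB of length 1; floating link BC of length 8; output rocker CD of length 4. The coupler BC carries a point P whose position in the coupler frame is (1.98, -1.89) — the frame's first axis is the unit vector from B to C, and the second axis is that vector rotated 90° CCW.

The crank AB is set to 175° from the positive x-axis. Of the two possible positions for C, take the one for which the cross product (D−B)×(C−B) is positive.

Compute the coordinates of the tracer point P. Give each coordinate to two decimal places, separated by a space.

1.66 -0.59

A=(0,0), D=(6.00,0)
B = A + 1.00·(cos175°, sin175°) = (-0.9962, 0.0872)
|BD| = 6.9967
circle(B,8.00) ∩ circle(D,4.00): a=6.9285, h=3.9994
  candidates: C₊=(5.9816,4.0000) cross=27.983; C₋=(5.8820,-3.9983) cross=-27.983
  mode + wants cross > 0 → take C=(5.9816,4.0000) (cross=27.983)
ex = (C−B)/|BC| = (0.8722,0.4891); ey = (-0.4891,0.8722)
P = B + 1.98·ex + -1.89·ey = (1.6552,-0.5929)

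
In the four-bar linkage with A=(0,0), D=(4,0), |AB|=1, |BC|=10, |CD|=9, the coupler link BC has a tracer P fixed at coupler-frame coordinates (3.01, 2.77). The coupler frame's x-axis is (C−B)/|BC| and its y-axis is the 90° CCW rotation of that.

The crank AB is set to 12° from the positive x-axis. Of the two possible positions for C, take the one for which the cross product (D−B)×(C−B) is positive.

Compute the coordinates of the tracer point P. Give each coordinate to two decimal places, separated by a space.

A=(0,0), D=(4.00,0)
B = A + 1.00·(cos12°, sin12°) = (0.9781, 0.2079)
|BD| = 3.0290
circle(B,10.00) ∩ circle(D,9.00): a=4.6509, h=8.8527
  candidates: C₊=(6.2257,8.7205) cross=26.815; C₋=(5.0104,-8.9431) cross=-26.815
  mode + wants cross > 0 → take C=(6.2257,8.7205) (cross=26.815)
ex = (C−B)/|BC| = (0.5248,0.8513); ey = (-0.8513,0.5248)
P = B + 3.01·ex + 2.77·ey = (0.1997,4.2238)

0.20 4.22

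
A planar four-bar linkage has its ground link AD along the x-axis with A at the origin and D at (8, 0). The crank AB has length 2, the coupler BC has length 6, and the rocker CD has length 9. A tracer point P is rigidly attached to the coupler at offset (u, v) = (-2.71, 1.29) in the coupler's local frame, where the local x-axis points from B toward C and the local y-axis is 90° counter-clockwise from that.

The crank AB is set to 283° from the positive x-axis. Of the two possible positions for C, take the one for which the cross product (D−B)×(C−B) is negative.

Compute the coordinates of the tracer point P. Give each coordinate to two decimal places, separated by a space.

0.52 1.05

A=(0,0), D=(8.00,0)
B = A + 2.00·(cos283°, sin283°) = (0.4499, -1.9487)
|BD| = 7.7975
circle(B,6.00) ∩ circle(D,9.00): a=1.0132, h=5.9138
  candidates: C₊=(-0.0470,4.0307) cross=46.113; C₋=(2.9090,-7.4217) cross=-46.113
  mode - wants cross < 0 → take C=(2.9090,-7.4217) (cross=-46.113)
ex = (C−B)/|BC| = (0.4098,-0.9122); ey = (0.9122,0.4098)
P = B + -2.71·ex + 1.29·ey = (0.5159,1.0519)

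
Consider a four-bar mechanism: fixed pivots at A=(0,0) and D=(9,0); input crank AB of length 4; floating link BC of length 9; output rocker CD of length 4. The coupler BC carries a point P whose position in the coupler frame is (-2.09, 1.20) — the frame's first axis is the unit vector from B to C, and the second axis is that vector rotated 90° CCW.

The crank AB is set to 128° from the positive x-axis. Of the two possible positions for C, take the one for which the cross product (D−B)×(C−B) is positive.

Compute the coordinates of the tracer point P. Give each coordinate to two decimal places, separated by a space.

-4.55 4.35

A=(0,0), D=(9.00,0)
B = A + 4.00·(cos128°, sin128°) = (-2.4626, 3.1520)
|BD| = 11.8881
circle(B,9.00) ∩ circle(D,4.00): a=8.6779, h=2.3863
  candidates: C₊=(6.5374,3.1520) cross=28.368; C₋=(5.2719,-1.4497) cross=-28.368
  mode + wants cross > 0 → take C=(6.5374,3.1520) (cross=28.368)
ex = (C−B)/|BC| = (1.0000,0.0000); ey = (-0.0000,1.0000)
P = B + -2.09·ex + 1.20·ey = (-4.5526,4.3520)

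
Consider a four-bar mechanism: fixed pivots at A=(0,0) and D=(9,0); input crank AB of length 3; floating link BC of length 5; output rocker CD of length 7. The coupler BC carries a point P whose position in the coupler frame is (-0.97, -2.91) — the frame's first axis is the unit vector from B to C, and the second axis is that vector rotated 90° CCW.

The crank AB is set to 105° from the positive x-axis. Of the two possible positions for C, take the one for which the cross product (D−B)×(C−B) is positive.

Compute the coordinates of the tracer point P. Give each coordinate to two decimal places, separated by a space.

A=(0,0), D=(9.00,0)
B = A + 3.00·(cos105°, sin105°) = (-0.7765, 2.8978)
|BD| = 10.1969
circle(B,5.00) ∩ circle(D,7.00): a=3.9216, h=3.1018
  candidates: C₊=(3.8649,4.7572) cross=31.628; C₋=(2.1020,-1.1906) cross=-31.628
  mode + wants cross > 0 → take C=(3.8649,4.7572) (cross=31.628)
ex = (C−B)/|BC| = (0.9283,0.3719); ey = (-0.3719,0.9283)
P = B + -0.97·ex + -2.91·ey = (-0.5947,-0.1642)

-0.59 -0.16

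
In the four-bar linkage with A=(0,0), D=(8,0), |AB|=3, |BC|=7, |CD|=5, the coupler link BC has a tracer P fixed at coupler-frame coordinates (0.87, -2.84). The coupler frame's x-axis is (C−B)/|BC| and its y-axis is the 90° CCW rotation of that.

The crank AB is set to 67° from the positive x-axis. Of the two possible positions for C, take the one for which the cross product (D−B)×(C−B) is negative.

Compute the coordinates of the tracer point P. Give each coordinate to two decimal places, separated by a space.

A=(0,0), D=(8.00,0)
B = A + 3.00·(cos67°, sin67°) = (1.1722, 2.7615)
|BD| = 7.3651
circle(B,7.00) ∩ circle(D,5.00): a=5.3119, h=4.5590
  candidates: C₊=(7.8059,4.9962) cross=33.577; C₋=(4.3872,-3.4565) cross=-33.577
  mode - wants cross < 0 → take C=(4.3872,-3.4565) (cross=-33.577)
ex = (C−B)/|BC| = (0.4593,-0.8883); ey = (0.8883,0.4593)
P = B + 0.87·ex + -2.84·ey = (-0.9510,0.6843)

-0.95 0.68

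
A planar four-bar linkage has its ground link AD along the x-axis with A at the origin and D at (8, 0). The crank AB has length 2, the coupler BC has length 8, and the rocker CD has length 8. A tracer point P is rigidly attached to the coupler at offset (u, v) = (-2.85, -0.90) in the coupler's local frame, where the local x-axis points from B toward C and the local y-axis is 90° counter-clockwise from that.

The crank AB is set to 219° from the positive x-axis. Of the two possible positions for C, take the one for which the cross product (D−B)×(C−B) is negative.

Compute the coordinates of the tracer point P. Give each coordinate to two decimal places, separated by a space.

A=(0,0), D=(8.00,0)
B = A + 2.00·(cos219°, sin219°) = (-1.5543, -1.2586)
|BD| = 9.6368
circle(B,8.00) ∩ circle(D,8.00): a=4.8184, h=6.3861
  candidates: C₊=(2.3888,5.7021) cross=61.542; C₋=(4.0569,-6.9608) cross=-61.542
  mode - wants cross < 0 → take C=(4.0569,-6.9608) (cross=-61.542)
ex = (C−B)/|BC| = (0.7014,-0.7128); ey = (0.7128,0.7014)
P = B + -2.85·ex + -0.90·ey = (-4.1948,0.1415)

-4.19 0.14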